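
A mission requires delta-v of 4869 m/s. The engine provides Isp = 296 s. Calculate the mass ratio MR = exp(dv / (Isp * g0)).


Ve = 296 * 9.81 = 2903.76 m/s
MR = exp(4869 / 2903.76) = 5.348

5.348


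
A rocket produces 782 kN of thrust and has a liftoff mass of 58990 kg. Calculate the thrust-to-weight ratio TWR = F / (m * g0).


TWR = 782000 / (58990 * 9.81) = 1.35

1.35


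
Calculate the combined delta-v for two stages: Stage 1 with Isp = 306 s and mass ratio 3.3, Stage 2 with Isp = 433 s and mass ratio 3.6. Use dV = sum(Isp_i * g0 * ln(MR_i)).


dV1 = 306 * 9.81 * ln(3.3) = 3584.0 m/s
dV2 = 433 * 9.81 * ln(3.6) = 5441.1 m/s
Total dV = 3584.0 + 5441.1 = 9025.1 m/s ~ 9025 m/s

9025 m/s


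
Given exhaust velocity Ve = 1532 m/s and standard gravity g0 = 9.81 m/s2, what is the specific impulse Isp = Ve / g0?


Isp = Ve / g0 = 1532 / 9.81 = 156.2 s

156.2 s


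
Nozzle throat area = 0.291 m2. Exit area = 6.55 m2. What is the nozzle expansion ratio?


AR = 6.55 / 0.291 = 22.5

22.5


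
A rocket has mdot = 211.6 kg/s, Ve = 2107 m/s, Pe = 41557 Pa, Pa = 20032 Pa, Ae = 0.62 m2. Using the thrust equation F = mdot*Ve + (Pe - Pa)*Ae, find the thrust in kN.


F = 211.6 * 2107 + (41557 - 20032) * 0.62 = 459187.0 N = 459.2 kN

459.2 kN


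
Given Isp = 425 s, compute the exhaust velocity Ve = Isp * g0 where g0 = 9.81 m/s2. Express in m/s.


Ve = Isp * g0 = 425 * 9.81 = 4169.2 m/s

4169.2 m/s


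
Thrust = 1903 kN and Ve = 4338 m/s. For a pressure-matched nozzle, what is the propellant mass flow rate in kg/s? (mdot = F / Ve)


mdot = F / Ve = 1903000 / 4338 = 438.7 kg/s

438.7 kg/s


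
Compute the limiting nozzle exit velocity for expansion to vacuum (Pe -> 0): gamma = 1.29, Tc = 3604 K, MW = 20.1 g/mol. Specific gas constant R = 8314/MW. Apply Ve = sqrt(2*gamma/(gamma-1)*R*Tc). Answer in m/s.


R = 8314 / 20.1 = 413.63 J/(kg.K)
Ve = sqrt(2 * 1.29 / (1.29 - 1) * 413.63 * 3604) = 3642 m/s

3642 m/s


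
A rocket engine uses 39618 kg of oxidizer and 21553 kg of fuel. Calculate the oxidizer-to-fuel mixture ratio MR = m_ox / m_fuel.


MR = 39618 / 21553 = 1.84

1.84


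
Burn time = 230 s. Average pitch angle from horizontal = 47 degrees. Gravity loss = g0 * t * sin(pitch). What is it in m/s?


GL = 9.81 * 230 * sin(47 deg) = 1650 m/s

1650 m/s


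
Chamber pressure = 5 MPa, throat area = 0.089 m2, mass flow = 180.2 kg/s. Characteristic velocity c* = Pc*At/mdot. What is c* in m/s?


c* = 5e6 * 0.089 / 180.2 = 2469 m/s

2469 m/s


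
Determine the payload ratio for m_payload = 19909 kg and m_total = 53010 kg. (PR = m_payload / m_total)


PR = 19909 / 53010 = 0.3756

0.3756


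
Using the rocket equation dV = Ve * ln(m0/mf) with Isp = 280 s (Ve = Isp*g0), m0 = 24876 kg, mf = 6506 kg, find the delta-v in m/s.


Ve = 280 * 9.81 = 2746.8 m/s
dV = 2746.8 * ln(24876/6506) = 3684 m/s

3684 m/s


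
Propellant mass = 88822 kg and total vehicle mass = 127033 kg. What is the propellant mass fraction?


PMF = 88822 / 127033 = 0.699

0.699


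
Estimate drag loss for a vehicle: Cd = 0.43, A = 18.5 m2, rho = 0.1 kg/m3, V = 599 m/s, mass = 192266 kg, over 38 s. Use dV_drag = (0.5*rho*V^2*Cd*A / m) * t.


D = 0.5 * 0.1 * 599^2 * 0.43 * 18.5 = 142713.1 N
a = 142713.1 / 192266 = 0.7423 m/s2
dV = 0.7423 * 38 = 28.2 m/s

28.2 m/s


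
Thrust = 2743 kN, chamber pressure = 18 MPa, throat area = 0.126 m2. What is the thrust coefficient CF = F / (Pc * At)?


CF = 2743000 / (18e6 * 0.126) = 1.21

1.21


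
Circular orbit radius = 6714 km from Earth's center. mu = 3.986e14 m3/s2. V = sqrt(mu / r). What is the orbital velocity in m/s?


V = sqrt(3.986e14 / 6714000) = 7705 m/s

7705 m/s


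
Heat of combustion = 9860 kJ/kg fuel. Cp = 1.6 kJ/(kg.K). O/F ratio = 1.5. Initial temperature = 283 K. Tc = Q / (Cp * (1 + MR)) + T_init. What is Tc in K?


Tc = 9860 / (1.6 * (1 + 1.5)) + 283 = 2748 K

2748 K


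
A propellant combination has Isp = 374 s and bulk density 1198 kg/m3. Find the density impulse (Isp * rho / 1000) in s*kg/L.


rho*Isp = 374 * 1198 / 1000 = 448 s*kg/L

448 s*kg/L


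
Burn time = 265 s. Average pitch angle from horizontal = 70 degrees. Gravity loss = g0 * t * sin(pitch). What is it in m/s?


GL = 9.81 * 265 * sin(70 deg) = 2443 m/s

2443 m/s


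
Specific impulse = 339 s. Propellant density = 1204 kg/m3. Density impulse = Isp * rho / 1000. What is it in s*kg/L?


rho*Isp = 339 * 1204 / 1000 = 408 s*kg/L

408 s*kg/L


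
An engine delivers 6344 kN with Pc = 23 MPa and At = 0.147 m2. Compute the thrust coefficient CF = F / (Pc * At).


CF = 6344000 / (23e6 * 0.147) = 1.88

1.88


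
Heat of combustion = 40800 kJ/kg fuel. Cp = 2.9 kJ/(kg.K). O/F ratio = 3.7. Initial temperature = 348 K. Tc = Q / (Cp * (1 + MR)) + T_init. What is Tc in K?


Tc = 40800 / (2.9 * (1 + 3.7)) + 348 = 3341 K

3341 K


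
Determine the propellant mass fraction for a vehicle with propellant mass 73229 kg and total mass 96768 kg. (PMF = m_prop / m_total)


PMF = 73229 / 96768 = 0.757

0.757


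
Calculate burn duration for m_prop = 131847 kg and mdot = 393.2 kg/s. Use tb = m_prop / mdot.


tb = 131847 / 393.2 = 335.3 s

335.3 s


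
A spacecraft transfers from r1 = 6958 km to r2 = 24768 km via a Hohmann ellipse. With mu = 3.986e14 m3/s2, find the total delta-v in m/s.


V1 = sqrt(mu/r1) = 7568.79 m/s
dV1 = V1*(sqrt(2*r2/(r1+r2)) - 1) = 1888.77 m/s
V2 = sqrt(mu/r2) = 4011.65 m/s
dV2 = V2*(1 - sqrt(2*r1/(r1+r2))) = 1354.77 m/s
Total dV = 3244 m/s

3244 m/s


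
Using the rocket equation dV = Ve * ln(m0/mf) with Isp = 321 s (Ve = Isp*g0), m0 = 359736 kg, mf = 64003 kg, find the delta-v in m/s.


Ve = 321 * 9.81 = 3149.01 m/s
dV = 3149.01 * ln(359736/64003) = 5437 m/s

5437 m/s


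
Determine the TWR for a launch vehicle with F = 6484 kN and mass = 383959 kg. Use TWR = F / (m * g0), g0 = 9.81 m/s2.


TWR = 6484000 / (383959 * 9.81) = 1.72

1.72


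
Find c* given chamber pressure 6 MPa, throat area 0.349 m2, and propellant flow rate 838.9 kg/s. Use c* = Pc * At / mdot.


c* = 6e6 * 0.349 / 838.9 = 2496 m/s

2496 m/s


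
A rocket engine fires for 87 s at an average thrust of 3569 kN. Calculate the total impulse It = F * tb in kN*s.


It = 3569 * 87 = 310503 kN*s

310503 kN*s


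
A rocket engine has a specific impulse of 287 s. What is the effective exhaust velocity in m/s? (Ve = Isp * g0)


Ve = Isp * g0 = 287 * 9.81 = 2815.5 m/s

2815.5 m/s


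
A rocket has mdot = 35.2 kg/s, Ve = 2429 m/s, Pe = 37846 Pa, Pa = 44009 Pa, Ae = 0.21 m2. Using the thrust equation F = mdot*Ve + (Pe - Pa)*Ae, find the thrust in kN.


F = 35.2 * 2429 + (37846 - 44009) * 0.21 = 84207.0 N = 84.2 kN

84.2 kN


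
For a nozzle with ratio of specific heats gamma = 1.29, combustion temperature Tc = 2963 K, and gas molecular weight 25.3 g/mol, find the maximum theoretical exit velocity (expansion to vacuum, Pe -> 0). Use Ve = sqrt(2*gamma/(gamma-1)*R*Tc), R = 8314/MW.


R = 8314 / 25.3 = 328.62 J/(kg.K)
Ve = sqrt(2 * 1.29 / (1.29 - 1) * 328.62 * 2963) = 2943 m/s

2943 m/s


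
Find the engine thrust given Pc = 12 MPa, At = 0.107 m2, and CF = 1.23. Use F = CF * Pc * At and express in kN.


F = 1.23 * 12e6 * 0.107 = 1.5793e+06 N = 1579.3 kN

1579.3 kN


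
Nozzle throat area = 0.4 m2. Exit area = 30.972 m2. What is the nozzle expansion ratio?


AR = 30.972 / 0.4 = 77.4

77.4


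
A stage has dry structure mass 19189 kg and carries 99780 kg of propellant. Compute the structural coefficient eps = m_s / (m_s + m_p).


eps = 19189 / (19189 + 99780) = 0.1613

0.1613


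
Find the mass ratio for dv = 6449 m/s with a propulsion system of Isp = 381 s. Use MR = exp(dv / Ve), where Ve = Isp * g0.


Ve = 381 * 9.81 = 3737.61 m/s
MR = exp(6449 / 3737.61) = 5.615

5.615


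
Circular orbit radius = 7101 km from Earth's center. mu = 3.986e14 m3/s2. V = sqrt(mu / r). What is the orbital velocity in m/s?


V = sqrt(3.986e14 / 7101000) = 7492 m/s

7492 m/s


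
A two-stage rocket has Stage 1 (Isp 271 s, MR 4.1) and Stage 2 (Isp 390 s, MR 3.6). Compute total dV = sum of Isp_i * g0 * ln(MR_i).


dV1 = 271 * 9.81 * ln(4.1) = 3751.1 m/s
dV2 = 390 * 9.81 * ln(3.6) = 4900.7 m/s
Total dV = 3751.1 + 4900.7 = 8651.8 m/s ~ 8652 m/s

8652 m/s


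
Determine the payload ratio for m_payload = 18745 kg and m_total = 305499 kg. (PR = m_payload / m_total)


PR = 18745 / 305499 = 0.0614

0.0614


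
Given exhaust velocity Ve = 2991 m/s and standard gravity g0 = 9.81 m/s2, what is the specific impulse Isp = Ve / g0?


Isp = Ve / g0 = 2991 / 9.81 = 304.9 s

304.9 s


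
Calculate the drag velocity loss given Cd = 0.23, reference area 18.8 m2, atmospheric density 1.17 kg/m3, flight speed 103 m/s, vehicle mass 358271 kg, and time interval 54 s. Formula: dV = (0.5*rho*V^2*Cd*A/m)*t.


D = 0.5 * 1.17 * 103^2 * 0.23 * 18.8 = 26835.89 N
a = 26835.89 / 358271 = 0.0749 m/s2
dV = 0.0749 * 54 = 4.0 m/s

4.0 m/s


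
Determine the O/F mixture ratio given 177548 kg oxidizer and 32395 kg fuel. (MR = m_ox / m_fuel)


MR = 177548 / 32395 = 5.48

5.48


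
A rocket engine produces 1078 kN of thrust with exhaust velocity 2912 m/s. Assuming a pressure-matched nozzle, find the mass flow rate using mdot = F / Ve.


mdot = F / Ve = 1078000 / 2912 = 370.2 kg/s

370.2 kg/s


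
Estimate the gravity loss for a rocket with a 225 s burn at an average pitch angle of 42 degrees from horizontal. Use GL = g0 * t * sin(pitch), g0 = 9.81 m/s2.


GL = 9.81 * 225 * sin(42 deg) = 1477 m/s

1477 m/s


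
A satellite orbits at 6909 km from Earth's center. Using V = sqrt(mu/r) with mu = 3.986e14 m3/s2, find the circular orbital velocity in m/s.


V = sqrt(3.986e14 / 6909000) = 7596 m/s

7596 m/s


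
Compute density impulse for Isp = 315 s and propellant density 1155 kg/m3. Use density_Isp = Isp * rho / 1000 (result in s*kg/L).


rho*Isp = 315 * 1155 / 1000 = 364 s*kg/L

364 s*kg/L


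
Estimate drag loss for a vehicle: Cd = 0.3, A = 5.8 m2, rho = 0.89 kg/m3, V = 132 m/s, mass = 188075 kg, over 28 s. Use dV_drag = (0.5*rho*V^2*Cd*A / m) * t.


D = 0.5 * 0.89 * 132^2 * 0.3 * 5.8 = 13491.4 N
a = 13491.4 / 188075 = 0.0717 m/s2
dV = 0.0717 * 28 = 2.0 m/s

2.0 m/s


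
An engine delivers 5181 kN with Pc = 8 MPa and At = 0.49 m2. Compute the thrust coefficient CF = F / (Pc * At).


CF = 5181000 / (8e6 * 0.49) = 1.32

1.32


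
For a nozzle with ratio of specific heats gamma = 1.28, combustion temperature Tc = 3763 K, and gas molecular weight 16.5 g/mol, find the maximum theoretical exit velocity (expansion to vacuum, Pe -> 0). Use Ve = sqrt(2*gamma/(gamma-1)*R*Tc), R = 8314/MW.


R = 8314 / 16.5 = 503.88 J/(kg.K)
Ve = sqrt(2 * 1.28 / (1.28 - 1) * 503.88 * 3763) = 4164 m/s

4164 m/s


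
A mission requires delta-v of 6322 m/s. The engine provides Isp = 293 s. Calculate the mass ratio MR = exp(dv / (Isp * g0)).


Ve = 293 * 9.81 = 2874.33 m/s
MR = exp(6322 / 2874.33) = 9.02

9.02


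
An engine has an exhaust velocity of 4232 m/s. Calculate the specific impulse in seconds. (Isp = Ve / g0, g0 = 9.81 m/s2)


Isp = Ve / g0 = 4232 / 9.81 = 431.4 s

431.4 s


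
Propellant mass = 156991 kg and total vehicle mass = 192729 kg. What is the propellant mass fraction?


PMF = 156991 / 192729 = 0.815

0.815


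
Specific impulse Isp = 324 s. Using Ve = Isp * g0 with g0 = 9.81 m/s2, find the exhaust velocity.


Ve = Isp * g0 = 324 * 9.81 = 3178.4 m/s

3178.4 m/s


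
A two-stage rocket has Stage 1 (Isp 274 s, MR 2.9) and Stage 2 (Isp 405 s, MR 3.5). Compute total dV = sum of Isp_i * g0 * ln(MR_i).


dV1 = 274 * 9.81 * ln(2.9) = 2861.9 m/s
dV2 = 405 * 9.81 * ln(3.5) = 4977.3 m/s
Total dV = 2861.9 + 4977.3 = 7839.2 m/s ~ 7839 m/s

7839 m/s


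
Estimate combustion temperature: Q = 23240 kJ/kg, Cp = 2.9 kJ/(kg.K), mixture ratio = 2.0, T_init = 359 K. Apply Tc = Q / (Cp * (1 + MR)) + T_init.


Tc = 23240 / (2.9 * (1 + 2.0)) + 359 = 3030 K

3030 K


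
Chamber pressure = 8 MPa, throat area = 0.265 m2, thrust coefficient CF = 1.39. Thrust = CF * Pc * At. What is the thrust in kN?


F = 1.39 * 8e6 * 0.265 = 2.9468e+06 N = 2946.8 kN

2946.8 kN


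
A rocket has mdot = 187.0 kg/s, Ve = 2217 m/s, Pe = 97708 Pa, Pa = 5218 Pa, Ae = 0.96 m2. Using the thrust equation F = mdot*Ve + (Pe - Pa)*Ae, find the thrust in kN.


F = 187.0 * 2217 + (97708 - 5218) * 0.96 = 503369.0 N = 503.4 kN

503.4 kN


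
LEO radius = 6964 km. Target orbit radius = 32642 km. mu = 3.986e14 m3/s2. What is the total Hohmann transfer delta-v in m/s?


V1 = sqrt(mu/r1) = 7565.53 m/s
dV1 = V1*(sqrt(2*r2/(r1+r2)) - 1) = 2147.67 m/s
V2 = sqrt(mu/r2) = 3494.46 m/s
dV2 = V2*(1 - sqrt(2*r1/(r1+r2))) = 1422.2 m/s
Total dV = 3570 m/s

3570 m/s


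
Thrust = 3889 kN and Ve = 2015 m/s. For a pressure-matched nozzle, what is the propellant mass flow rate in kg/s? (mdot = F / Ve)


mdot = F / Ve = 3889000 / 2015 = 1930.0 kg/s

1930.0 kg/s


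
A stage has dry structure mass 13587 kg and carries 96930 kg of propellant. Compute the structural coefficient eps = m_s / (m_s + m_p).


eps = 13587 / (13587 + 96930) = 0.1229

0.1229


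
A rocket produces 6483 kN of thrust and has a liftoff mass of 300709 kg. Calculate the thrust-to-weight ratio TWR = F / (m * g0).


TWR = 6483000 / (300709 * 9.81) = 2.2

2.2


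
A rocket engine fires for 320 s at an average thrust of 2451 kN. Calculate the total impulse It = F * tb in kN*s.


It = 2451 * 320 = 784320 kN*s

784320 kN*s


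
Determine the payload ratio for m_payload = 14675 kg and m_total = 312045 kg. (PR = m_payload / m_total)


PR = 14675 / 312045 = 0.047

0.047


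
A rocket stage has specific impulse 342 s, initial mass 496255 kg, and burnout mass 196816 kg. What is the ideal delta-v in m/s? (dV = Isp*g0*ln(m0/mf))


Ve = 342 * 9.81 = 3355.02 m/s
dV = 3355.02 * ln(496255/196816) = 3103 m/s

3103 m/s


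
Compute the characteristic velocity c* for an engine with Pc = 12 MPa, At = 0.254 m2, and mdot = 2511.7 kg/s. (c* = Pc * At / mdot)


c* = 12e6 * 0.254 / 2511.7 = 1214 m/s

1214 m/s


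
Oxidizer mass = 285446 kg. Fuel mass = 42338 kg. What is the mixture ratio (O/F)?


MR = 285446 / 42338 = 6.74

6.74


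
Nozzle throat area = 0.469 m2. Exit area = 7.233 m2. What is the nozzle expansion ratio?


AR = 7.233 / 0.469 = 15.4

15.4


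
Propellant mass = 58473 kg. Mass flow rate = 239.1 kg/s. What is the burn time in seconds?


tb = 58473 / 239.1 = 244.6 s

244.6 s


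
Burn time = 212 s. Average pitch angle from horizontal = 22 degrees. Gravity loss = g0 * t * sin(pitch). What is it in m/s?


GL = 9.81 * 212 * sin(22 deg) = 779 m/s

779 m/s


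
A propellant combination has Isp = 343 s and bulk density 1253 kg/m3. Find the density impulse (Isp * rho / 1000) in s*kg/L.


rho*Isp = 343 * 1253 / 1000 = 430 s*kg/L

430 s*kg/L


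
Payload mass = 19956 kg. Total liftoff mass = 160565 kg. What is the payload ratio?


PR = 19956 / 160565 = 0.1243

0.1243


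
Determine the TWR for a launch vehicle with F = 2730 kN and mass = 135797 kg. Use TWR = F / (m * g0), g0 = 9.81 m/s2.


TWR = 2730000 / (135797 * 9.81) = 2.05

2.05


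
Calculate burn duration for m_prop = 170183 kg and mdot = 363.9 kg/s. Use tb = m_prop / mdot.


tb = 170183 / 363.9 = 467.7 s

467.7 s


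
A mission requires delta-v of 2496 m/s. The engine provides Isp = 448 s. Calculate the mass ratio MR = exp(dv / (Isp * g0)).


Ve = 448 * 9.81 = 4394.88 m/s
MR = exp(2496 / 4394.88) = 1.765

1.765


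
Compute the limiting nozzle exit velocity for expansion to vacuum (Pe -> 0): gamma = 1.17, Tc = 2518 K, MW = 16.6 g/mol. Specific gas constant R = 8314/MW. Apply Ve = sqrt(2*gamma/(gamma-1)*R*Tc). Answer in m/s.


R = 8314 / 16.6 = 500.84 J/(kg.K)
Ve = sqrt(2 * 1.17 / (1.17 - 1) * 500.84 * 2518) = 4166 m/s

4166 m/s


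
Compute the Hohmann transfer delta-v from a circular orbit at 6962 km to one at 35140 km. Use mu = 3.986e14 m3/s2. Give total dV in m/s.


V1 = sqrt(mu/r1) = 7566.62 m/s
dV1 = V1*(sqrt(2*r2/(r1+r2)) - 1) = 2209.5 m/s
V2 = sqrt(mu/r2) = 3367.97 m/s
dV2 = V2*(1 - sqrt(2*r1/(r1+r2))) = 1431.11 m/s
Total dV = 3641 m/s

3641 m/s


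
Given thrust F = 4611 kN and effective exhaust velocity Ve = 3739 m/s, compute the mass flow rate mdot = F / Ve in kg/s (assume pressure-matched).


mdot = F / Ve = 4611000 / 3739 = 1233.2 kg/s

1233.2 kg/s


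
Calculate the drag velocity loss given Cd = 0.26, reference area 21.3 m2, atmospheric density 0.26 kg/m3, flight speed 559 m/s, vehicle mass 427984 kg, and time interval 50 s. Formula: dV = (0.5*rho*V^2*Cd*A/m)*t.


D = 0.5 * 0.26 * 559^2 * 0.26 * 21.3 = 224967.57 N
a = 224967.57 / 427984 = 0.5256 m/s2
dV = 0.5256 * 50 = 26.3 m/s

26.3 m/s


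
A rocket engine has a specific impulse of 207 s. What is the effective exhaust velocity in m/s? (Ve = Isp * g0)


Ve = Isp * g0 = 207 * 9.81 = 2030.7 m/s

2030.7 m/s


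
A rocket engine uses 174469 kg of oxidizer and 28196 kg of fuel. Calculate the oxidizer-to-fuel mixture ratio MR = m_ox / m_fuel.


MR = 174469 / 28196 = 6.19

6.19


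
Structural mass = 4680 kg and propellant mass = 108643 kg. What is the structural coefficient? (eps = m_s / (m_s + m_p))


eps = 4680 / (4680 + 108643) = 0.0413

0.0413


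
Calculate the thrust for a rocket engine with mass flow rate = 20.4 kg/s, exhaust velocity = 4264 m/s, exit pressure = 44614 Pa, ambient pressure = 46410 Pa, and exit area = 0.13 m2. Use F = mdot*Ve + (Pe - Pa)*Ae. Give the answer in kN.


F = 20.4 * 4264 + (44614 - 46410) * 0.13 = 86752.0 N = 86.8 kN

86.8 kN


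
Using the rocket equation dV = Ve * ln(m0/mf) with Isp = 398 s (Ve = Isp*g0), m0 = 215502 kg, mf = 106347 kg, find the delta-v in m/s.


Ve = 398 * 9.81 = 3904.38 m/s
dV = 3904.38 * ln(215502/106347) = 2758 m/s

2758 m/s


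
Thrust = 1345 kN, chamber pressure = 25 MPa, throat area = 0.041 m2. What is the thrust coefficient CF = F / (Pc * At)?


CF = 1345000 / (25e6 * 0.041) = 1.31

1.31


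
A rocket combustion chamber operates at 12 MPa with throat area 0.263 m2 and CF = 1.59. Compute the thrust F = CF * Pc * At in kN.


F = 1.59 * 12e6 * 0.263 = 5.0180e+06 N = 5018.0 kN

5018.0 kN


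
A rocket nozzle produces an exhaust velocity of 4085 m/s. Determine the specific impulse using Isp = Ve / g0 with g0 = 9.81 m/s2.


Isp = Ve / g0 = 4085 / 9.81 = 416.4 s

416.4 s


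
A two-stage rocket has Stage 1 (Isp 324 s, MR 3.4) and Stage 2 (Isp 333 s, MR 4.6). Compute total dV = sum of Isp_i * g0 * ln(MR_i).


dV1 = 324 * 9.81 * ln(3.4) = 3889.7 m/s
dV2 = 333 * 9.81 * ln(4.6) = 4985.2 m/s
Total dV = 3889.7 + 4985.2 = 8874.9 m/s ~ 8875 m/s

8875 m/s


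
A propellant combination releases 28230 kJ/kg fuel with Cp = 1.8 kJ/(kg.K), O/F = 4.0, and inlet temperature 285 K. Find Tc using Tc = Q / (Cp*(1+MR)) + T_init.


Tc = 28230 / (1.8 * (1 + 4.0)) + 285 = 3422 K

3422 K


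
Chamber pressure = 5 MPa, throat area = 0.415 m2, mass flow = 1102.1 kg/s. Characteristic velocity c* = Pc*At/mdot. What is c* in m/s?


c* = 5e6 * 0.415 / 1102.1 = 1883 m/s

1883 m/s


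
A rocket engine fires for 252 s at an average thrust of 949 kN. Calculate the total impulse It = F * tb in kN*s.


It = 949 * 252 = 239148 kN*s

239148 kN*s


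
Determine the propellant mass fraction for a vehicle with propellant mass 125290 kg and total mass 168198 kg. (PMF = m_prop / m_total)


PMF = 125290 / 168198 = 0.745

0.745


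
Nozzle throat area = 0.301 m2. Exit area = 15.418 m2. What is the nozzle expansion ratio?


AR = 15.418 / 0.301 = 51.2

51.2


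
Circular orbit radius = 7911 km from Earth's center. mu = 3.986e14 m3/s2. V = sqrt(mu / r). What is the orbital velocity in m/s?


V = sqrt(3.986e14 / 7911000) = 7098 m/s

7098 m/s


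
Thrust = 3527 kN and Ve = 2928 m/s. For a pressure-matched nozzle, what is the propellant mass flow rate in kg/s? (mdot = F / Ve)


mdot = F / Ve = 3527000 / 2928 = 1204.6 kg/s

1204.6 kg/s


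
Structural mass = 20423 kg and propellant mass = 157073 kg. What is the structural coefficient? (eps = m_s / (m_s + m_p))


eps = 20423 / (20423 + 157073) = 0.1151

0.1151


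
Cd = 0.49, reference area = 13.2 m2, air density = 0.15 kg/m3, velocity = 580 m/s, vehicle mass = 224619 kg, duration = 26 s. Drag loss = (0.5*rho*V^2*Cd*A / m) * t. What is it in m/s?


D = 0.5 * 0.15 * 580^2 * 0.49 * 13.2 = 163187.64 N
a = 163187.64 / 224619 = 0.7265 m/s2
dV = 0.7265 * 26 = 18.9 m/s

18.9 m/s


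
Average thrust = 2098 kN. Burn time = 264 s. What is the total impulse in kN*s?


It = 2098 * 264 = 553872 kN*s

553872 kN*s


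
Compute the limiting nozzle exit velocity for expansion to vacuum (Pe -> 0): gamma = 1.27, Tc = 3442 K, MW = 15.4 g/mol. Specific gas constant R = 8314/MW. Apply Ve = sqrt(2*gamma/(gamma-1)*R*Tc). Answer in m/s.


R = 8314 / 15.4 = 539.87 J/(kg.K)
Ve = sqrt(2 * 1.27 / (1.27 - 1) * 539.87 * 3442) = 4181 m/s

4181 m/s


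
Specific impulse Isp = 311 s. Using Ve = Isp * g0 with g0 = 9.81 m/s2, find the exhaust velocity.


Ve = Isp * g0 = 311 * 9.81 = 3050.9 m/s

3050.9 m/s


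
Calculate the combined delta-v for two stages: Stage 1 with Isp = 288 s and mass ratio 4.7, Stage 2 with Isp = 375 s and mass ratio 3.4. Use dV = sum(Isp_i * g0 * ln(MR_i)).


dV1 = 288 * 9.81 * ln(4.7) = 4372.3 m/s
dV2 = 375 * 9.81 * ln(3.4) = 4502.0 m/s
Total dV = 4372.3 + 4502.0 = 8874.3 m/s ~ 8874 m/s

8874 m/s


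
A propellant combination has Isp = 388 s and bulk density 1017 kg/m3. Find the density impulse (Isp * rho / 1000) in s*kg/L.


rho*Isp = 388 * 1017 / 1000 = 395 s*kg/L

395 s*kg/L


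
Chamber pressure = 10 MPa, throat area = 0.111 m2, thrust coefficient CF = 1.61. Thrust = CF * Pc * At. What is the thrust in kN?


F = 1.61 * 10e6 * 0.111 = 1.7871e+06 N = 1787.1 kN

1787.1 kN


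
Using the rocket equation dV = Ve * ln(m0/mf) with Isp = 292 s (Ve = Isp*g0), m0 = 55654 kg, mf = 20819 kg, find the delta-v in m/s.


Ve = 292 * 9.81 = 2864.52 m/s
dV = 2864.52 * ln(55654/20819) = 2817 m/s

2817 m/s


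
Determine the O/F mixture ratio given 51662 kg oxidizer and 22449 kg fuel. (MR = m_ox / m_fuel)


MR = 51662 / 22449 = 2.3

2.3


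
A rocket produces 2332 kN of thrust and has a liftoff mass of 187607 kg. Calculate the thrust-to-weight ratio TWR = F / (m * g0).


TWR = 2332000 / (187607 * 9.81) = 1.27

1.27


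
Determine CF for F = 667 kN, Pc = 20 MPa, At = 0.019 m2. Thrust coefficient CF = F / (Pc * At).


CF = 667000 / (20e6 * 0.019) = 1.76

1.76


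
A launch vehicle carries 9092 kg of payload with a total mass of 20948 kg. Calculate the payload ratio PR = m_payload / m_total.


PR = 9092 / 20948 = 0.434

0.434


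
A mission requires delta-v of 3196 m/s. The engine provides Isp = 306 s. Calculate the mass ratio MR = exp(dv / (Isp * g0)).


Ve = 306 * 9.81 = 3001.86 m/s
MR = exp(3196 / 3001.86) = 2.9

2.9


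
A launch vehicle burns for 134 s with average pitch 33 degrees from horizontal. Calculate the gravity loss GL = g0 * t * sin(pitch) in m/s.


GL = 9.81 * 134 * sin(33 deg) = 716 m/s

716 m/s


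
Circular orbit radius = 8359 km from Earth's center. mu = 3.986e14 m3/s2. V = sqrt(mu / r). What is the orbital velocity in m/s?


V = sqrt(3.986e14 / 8359000) = 6905 m/s

6905 m/s


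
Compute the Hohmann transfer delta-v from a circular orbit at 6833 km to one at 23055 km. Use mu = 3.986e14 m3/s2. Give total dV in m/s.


V1 = sqrt(mu/r1) = 7637.71 m/s
dV1 = V1*(sqrt(2*r2/(r1+r2)) - 1) = 1848.93 m/s
V2 = sqrt(mu/r2) = 4158.02 m/s
dV2 = V2*(1 - sqrt(2*r1/(r1+r2))) = 1346.38 m/s
Total dV = 3195 m/s

3195 m/s


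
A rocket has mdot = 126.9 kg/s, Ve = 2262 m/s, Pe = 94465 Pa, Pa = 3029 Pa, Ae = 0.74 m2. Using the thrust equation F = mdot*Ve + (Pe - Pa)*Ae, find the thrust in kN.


F = 126.9 * 2262 + (94465 - 3029) * 0.74 = 354710.0 N = 354.7 kN

354.7 kN


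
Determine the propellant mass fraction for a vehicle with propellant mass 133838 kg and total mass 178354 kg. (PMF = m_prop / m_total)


PMF = 133838 / 178354 = 0.75

0.75


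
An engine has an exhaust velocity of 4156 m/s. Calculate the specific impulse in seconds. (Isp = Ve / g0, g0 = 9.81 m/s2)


Isp = Ve / g0 = 4156 / 9.81 = 423.6 s

423.6 s


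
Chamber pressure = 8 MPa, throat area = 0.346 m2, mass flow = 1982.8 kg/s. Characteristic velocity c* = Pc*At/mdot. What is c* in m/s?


c* = 8e6 * 0.346 / 1982.8 = 1396 m/s

1396 m/s


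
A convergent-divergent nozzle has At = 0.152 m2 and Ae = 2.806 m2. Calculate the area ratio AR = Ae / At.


AR = 2.806 / 0.152 = 18.5

18.5


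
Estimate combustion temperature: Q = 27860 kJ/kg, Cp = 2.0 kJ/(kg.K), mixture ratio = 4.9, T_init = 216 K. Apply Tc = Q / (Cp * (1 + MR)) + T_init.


Tc = 27860 / (2.0 * (1 + 4.9)) + 216 = 2577 K

2577 K


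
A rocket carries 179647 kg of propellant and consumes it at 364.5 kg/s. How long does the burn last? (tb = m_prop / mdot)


tb = 179647 / 364.5 = 492.9 s

492.9 s


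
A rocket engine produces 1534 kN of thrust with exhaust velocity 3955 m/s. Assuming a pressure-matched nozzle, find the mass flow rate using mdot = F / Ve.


mdot = F / Ve = 1534000 / 3955 = 387.9 kg/s

387.9 kg/s


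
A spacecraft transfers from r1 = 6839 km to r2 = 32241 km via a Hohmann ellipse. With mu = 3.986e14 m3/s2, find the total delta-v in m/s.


V1 = sqrt(mu/r1) = 7634.35 m/s
dV1 = V1*(sqrt(2*r2/(r1+r2)) - 1) = 2172.15 m/s
V2 = sqrt(mu/r2) = 3516.13 m/s
dV2 = V2*(1 - sqrt(2*r1/(r1+r2))) = 1435.96 m/s
Total dV = 3608 m/s

3608 m/s


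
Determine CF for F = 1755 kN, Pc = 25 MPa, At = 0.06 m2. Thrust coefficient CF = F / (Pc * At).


CF = 1755000 / (25e6 * 0.06) = 1.17

1.17


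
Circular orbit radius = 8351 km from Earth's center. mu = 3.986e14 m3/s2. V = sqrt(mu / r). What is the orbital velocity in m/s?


V = sqrt(3.986e14 / 8351000) = 6909 m/s

6909 m/s


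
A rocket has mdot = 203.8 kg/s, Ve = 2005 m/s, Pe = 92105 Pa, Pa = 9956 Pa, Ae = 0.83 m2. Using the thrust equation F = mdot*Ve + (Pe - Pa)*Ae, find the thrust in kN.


F = 203.8 * 2005 + (92105 - 9956) * 0.83 = 476803.0 N = 476.8 kN

476.8 kN


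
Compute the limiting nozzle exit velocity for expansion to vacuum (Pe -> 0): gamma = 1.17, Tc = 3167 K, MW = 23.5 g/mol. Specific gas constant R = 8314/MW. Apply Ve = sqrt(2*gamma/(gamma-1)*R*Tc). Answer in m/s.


R = 8314 / 23.5 = 353.79 J/(kg.K)
Ve = sqrt(2 * 1.17 / (1.17 - 1) * 353.79 * 3167) = 3927 m/s

3927 m/s


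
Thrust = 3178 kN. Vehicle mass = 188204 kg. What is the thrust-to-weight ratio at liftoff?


TWR = 3178000 / (188204 * 9.81) = 1.72

1.72


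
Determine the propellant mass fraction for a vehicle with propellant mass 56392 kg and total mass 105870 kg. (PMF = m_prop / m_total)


PMF = 56392 / 105870 = 0.533

0.533


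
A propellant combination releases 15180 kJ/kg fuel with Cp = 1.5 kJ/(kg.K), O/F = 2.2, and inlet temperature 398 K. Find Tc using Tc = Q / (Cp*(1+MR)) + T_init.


Tc = 15180 / (1.5 * (1 + 2.2)) + 398 = 3560 K

3560 K


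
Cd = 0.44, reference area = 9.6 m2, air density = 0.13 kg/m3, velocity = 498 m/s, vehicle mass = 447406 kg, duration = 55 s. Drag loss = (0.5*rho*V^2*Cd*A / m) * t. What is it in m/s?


D = 0.5 * 0.13 * 498^2 * 0.44 * 9.6 = 68091.98 N
a = 68091.98 / 447406 = 0.1522 m/s2
dV = 0.1522 * 55 = 8.4 m/s

8.4 m/s


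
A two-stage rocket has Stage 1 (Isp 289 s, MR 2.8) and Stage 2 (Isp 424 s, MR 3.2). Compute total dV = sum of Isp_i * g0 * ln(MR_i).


dV1 = 289 * 9.81 * ln(2.8) = 2919.1 m/s
dV2 = 424 * 9.81 * ln(3.2) = 4838.1 m/s
Total dV = 2919.1 + 4838.1 = 7757.2 m/s ~ 7757 m/s

7757 m/s


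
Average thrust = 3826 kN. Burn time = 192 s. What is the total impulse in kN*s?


It = 3826 * 192 = 734592 kN*s

734592 kN*s


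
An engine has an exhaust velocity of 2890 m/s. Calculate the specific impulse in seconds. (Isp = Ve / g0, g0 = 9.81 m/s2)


Isp = Ve / g0 = 2890 / 9.81 = 294.6 s

294.6 s


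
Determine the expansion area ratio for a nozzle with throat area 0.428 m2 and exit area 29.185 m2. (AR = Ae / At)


AR = 29.185 / 0.428 = 68.2

68.2


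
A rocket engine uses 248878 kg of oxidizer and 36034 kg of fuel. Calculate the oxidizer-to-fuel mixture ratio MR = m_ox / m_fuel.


MR = 248878 / 36034 = 6.91

6.91


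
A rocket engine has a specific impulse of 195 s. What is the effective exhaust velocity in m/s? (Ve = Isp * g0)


Ve = Isp * g0 = 195 * 9.81 = 1913.0 m/s

1913.0 m/s


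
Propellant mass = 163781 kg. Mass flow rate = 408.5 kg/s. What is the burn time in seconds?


tb = 163781 / 408.5 = 400.9 s

400.9 s


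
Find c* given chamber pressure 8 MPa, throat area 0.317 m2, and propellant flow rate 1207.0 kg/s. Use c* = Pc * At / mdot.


c* = 8e6 * 0.317 / 1207.0 = 2101 m/s

2101 m/s


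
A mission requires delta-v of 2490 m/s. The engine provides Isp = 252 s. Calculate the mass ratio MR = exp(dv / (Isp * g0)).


Ve = 252 * 9.81 = 2472.12 m/s
MR = exp(2490 / 2472.12) = 2.738

2.738


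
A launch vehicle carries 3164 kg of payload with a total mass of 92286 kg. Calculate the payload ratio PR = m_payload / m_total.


PR = 3164 / 92286 = 0.0343

0.0343


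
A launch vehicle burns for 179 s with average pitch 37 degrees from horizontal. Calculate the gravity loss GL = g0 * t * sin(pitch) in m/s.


GL = 9.81 * 179 * sin(37 deg) = 1057 m/s

1057 m/s


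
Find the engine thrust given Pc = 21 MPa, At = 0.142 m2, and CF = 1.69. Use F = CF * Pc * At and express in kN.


F = 1.69 * 21e6 * 0.142 = 5.0396e+06 N = 5039.6 kN

5039.6 kN


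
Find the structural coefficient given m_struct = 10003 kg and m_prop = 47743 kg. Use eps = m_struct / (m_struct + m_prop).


eps = 10003 / (10003 + 47743) = 0.1732

0.1732


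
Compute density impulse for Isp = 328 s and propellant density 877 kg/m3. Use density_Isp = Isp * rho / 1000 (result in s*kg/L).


rho*Isp = 328 * 877 / 1000 = 288 s*kg/L

288 s*kg/L


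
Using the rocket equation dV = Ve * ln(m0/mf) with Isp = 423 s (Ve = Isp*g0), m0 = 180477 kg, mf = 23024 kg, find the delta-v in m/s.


Ve = 423 * 9.81 = 4149.63 m/s
dV = 4149.63 * ln(180477/23024) = 8544 m/s

8544 m/s


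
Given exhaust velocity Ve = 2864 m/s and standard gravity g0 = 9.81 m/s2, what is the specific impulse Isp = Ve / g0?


Isp = Ve / g0 = 2864 / 9.81 = 291.9 s

291.9 s


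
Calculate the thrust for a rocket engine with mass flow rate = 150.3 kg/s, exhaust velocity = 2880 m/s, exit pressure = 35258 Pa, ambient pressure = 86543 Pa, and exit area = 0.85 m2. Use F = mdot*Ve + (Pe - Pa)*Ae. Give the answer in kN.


F = 150.3 * 2880 + (35258 - 86543) * 0.85 = 389272.0 N = 389.3 kN

389.3 kN


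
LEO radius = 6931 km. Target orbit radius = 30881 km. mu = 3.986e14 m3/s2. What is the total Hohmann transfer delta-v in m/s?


V1 = sqrt(mu/r1) = 7583.52 m/s
dV1 = V1*(sqrt(2*r2/(r1+r2)) - 1) = 2108.55 m/s
V2 = sqrt(mu/r2) = 3592.72 m/s
dV2 = V2*(1 - sqrt(2*r1/(r1+r2))) = 1417.41 m/s
Total dV = 3526 m/s

3526 m/s


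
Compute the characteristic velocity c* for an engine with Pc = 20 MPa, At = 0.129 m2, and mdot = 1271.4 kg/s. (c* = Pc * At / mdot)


c* = 20e6 * 0.129 / 1271.4 = 2029 m/s

2029 m/s


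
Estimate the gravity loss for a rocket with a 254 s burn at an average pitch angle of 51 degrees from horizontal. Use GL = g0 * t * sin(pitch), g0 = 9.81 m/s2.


GL = 9.81 * 254 * sin(51 deg) = 1936 m/s

1936 m/s


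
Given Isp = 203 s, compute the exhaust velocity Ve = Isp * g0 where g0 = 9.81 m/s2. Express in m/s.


Ve = Isp * g0 = 203 * 9.81 = 1991.4 m/s

1991.4 m/s


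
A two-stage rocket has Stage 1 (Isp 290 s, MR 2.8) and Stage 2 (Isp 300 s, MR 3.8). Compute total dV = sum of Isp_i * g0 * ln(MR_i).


dV1 = 290 * 9.81 * ln(2.8) = 2929.2 m/s
dV2 = 300 * 9.81 * ln(3.8) = 3928.9 m/s
Total dV = 2929.2 + 3928.9 = 6858.1 m/s ~ 6858 m/s

6858 m/s


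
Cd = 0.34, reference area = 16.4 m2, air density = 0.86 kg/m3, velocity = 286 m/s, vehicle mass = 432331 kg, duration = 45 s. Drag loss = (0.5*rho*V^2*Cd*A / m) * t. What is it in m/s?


D = 0.5 * 0.86 * 286^2 * 0.34 * 16.4 = 196120.63 N
a = 196120.63 / 432331 = 0.4536 m/s2
dV = 0.4536 * 45 = 20.4 m/s

20.4 m/s


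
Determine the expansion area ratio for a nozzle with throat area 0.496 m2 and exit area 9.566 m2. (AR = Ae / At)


AR = 9.566 / 0.496 = 19.3

19.3


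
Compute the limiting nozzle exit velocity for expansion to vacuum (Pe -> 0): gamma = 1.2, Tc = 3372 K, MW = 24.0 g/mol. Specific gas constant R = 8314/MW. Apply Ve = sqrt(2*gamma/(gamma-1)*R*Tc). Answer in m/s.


R = 8314 / 24.0 = 346.42 J/(kg.K)
Ve = sqrt(2 * 1.2 / (1.2 - 1) * 346.42 * 3372) = 3744 m/s

3744 m/s


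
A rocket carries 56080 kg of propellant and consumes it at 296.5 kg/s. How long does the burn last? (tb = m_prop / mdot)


tb = 56080 / 296.5 = 189.1 s

189.1 s


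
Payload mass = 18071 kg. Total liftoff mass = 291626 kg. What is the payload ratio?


PR = 18071 / 291626 = 0.062

0.062


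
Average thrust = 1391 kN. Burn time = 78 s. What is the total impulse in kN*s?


It = 1391 * 78 = 108498 kN*s

108498 kN*s


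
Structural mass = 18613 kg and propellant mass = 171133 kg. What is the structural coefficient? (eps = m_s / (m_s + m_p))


eps = 18613 / (18613 + 171133) = 0.0981

0.0981


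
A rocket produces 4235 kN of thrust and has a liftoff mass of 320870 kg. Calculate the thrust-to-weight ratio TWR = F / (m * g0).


TWR = 4235000 / (320870 * 9.81) = 1.35

1.35


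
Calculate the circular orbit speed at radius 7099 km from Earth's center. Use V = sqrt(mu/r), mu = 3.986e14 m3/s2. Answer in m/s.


V = sqrt(3.986e14 / 7099000) = 7493 m/s

7493 m/s


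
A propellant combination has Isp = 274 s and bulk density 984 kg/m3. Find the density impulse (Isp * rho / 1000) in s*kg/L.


rho*Isp = 274 * 984 / 1000 = 270 s*kg/L

270 s*kg/L


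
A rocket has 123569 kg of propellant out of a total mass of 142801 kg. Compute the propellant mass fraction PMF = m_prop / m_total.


PMF = 123569 / 142801 = 0.865

0.865


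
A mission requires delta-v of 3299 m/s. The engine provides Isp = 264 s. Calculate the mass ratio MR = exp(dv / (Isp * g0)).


Ve = 264 * 9.81 = 2589.84 m/s
MR = exp(3299 / 2589.84) = 3.574

3.574


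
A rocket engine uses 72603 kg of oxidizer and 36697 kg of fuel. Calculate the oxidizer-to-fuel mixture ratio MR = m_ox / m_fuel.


MR = 72603 / 36697 = 1.98

1.98


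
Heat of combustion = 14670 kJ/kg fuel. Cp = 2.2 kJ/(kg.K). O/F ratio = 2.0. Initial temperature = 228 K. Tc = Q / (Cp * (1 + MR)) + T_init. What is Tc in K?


Tc = 14670 / (2.2 * (1 + 2.0)) + 228 = 2451 K

2451 K


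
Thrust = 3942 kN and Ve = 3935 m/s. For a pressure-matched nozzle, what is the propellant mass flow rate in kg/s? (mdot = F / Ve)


mdot = F / Ve = 3942000 / 3935 = 1001.8 kg/s

1001.8 kg/s


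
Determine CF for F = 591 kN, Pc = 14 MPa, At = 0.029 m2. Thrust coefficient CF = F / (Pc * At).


CF = 591000 / (14e6 * 0.029) = 1.46

1.46


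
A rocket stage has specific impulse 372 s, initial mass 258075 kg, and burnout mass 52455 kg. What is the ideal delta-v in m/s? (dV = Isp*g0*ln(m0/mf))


Ve = 372 * 9.81 = 3649.32 m/s
dV = 3649.32 * ln(258075/52455) = 5814 m/s

5814 m/s


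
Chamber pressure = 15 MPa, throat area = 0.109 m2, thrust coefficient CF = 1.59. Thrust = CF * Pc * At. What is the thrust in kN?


F = 1.59 * 15e6 * 0.109 = 2.5996e+06 N = 2599.7 kN

2599.7 kN


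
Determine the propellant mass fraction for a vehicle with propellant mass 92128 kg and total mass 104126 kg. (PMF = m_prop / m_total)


PMF = 92128 / 104126 = 0.885

0.885


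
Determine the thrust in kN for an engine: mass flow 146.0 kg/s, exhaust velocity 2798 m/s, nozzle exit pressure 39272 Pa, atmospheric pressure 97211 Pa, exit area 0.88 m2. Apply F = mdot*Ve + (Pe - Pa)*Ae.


F = 146.0 * 2798 + (39272 - 97211) * 0.88 = 357522.0 N = 357.5 kN

357.5 kN


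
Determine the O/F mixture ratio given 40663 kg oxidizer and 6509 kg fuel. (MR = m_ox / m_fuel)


MR = 40663 / 6509 = 6.25

6.25


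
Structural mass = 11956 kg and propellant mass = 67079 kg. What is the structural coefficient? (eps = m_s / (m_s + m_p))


eps = 11956 / (11956 + 67079) = 0.1513

0.1513


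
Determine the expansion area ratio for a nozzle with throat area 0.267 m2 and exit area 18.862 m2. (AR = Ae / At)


AR = 18.862 / 0.267 = 70.6

70.6


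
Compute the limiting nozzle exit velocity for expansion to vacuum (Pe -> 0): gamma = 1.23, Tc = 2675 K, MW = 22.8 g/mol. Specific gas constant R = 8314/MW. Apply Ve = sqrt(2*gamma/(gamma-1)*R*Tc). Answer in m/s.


R = 8314 / 22.8 = 364.65 J/(kg.K)
Ve = sqrt(2 * 1.23 / (1.23 - 1) * 364.65 * 2675) = 3230 m/s

3230 m/s


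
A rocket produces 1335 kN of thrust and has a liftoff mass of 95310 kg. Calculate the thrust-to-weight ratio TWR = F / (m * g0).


TWR = 1335000 / (95310 * 9.81) = 1.43

1.43


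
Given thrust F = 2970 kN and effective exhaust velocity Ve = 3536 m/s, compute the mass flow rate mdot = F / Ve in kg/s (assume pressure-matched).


mdot = F / Ve = 2970000 / 3536 = 839.9 kg/s

839.9 kg/s


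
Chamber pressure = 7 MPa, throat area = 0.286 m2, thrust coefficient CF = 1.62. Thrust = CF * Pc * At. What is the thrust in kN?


F = 1.62 * 7e6 * 0.286 = 3.2432e+06 N = 3243.2 kN

3243.2 kN


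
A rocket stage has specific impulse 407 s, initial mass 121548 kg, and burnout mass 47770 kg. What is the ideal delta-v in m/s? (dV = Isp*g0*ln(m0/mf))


Ve = 407 * 9.81 = 3992.67 m/s
dV = 3992.67 * ln(121548/47770) = 3729 m/s

3729 m/s


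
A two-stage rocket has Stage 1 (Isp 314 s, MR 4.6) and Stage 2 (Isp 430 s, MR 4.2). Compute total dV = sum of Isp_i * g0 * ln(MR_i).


dV1 = 314 * 9.81 * ln(4.6) = 4700.8 m/s
dV2 = 430 * 9.81 * ln(4.2) = 6053.6 m/s
Total dV = 4700.8 + 6053.6 = 10754.4 m/s ~ 10754 m/s

10754 m/s


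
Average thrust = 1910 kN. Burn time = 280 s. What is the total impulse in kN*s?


It = 1910 * 280 = 534800 kN*s

534800 kN*s


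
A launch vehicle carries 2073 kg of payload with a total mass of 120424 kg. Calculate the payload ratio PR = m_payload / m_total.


PR = 2073 / 120424 = 0.0172

0.0172


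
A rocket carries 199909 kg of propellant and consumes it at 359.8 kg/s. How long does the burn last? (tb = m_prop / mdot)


tb = 199909 / 359.8 = 555.6 s

555.6 s


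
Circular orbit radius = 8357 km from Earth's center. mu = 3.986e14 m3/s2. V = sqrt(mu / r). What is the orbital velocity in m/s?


V = sqrt(3.986e14 / 8357000) = 6906 m/s

6906 m/s


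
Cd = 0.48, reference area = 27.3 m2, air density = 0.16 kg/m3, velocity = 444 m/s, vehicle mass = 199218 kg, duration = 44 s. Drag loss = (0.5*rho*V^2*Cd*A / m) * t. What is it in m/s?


D = 0.5 * 0.16 * 444^2 * 0.48 * 27.3 = 206661.61 N
a = 206661.61 / 199218 = 1.0374 m/s2
dV = 1.0374 * 44 = 45.6 m/s

45.6 m/s


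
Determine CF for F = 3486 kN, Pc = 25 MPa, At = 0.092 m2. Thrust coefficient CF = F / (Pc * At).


CF = 3486000 / (25e6 * 0.092) = 1.52

1.52


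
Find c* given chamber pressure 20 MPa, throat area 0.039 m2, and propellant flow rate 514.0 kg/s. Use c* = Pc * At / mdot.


c* = 20e6 * 0.039 / 514.0 = 1518 m/s

1518 m/s


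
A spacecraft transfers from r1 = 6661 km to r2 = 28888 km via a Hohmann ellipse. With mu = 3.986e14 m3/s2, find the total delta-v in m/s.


V1 = sqrt(mu/r1) = 7735.69 m/s
dV1 = V1*(sqrt(2*r2/(r1+r2)) - 1) = 2126.18 m/s
V2 = sqrt(mu/r2) = 3714.58 m/s
dV2 = V2*(1 - sqrt(2*r1/(r1+r2))) = 1440.63 m/s
Total dV = 3567 m/s

3567 m/s
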